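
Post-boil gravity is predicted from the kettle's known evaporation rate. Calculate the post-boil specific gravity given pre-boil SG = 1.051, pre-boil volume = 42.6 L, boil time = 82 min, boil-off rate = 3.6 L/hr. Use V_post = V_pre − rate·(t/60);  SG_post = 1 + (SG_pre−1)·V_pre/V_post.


V_post = 42.6 − 3.6·(82/60) = 37.6800
SG_post = 1 + (1.051 − 1)·42.6/37.6800

1.0577


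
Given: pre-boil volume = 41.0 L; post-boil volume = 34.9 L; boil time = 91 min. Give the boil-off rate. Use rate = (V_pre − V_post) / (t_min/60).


rate = (41.0 − 34.9) / (91/60)

4.0220 L/hr


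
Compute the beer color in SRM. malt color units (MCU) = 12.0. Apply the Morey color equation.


SRM = 1.4922 · MCU^0.6859
SRM = 1.4922 · 12.0^0.6859

8.2042 SRM


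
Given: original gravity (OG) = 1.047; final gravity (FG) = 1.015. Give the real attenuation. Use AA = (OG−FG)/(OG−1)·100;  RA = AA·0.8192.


AA = (1.047 − 1.015)/(1.047 − 1)·100 = 68.0851
RA = 68.0851·0.8192

55.7753 %


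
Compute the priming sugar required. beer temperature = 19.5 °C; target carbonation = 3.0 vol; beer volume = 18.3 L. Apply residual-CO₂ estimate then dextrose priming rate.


residual = 14.695·(0.01821 + 0.09011·e^(−0.04·T));  sugar = (target − residual)·4.0·V
residual = 14.695·(0.01821 + 0.09011·e^(−0.04·19.5)) = 0.8746
sugar = (3.0 − 0.8746)·4.0·18.3

155.5791 g


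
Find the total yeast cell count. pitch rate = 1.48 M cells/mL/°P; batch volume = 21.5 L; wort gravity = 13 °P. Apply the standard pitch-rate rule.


cells (billions) = rate · V_L · °P
cells = 1.48 · 21.5 · 13

413.6600 billion cells


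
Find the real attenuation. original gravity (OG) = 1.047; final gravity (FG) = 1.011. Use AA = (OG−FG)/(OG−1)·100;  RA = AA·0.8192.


AA = (1.047 − 1.011)/(1.047 − 1)·100 = 76.5957
RA = 76.5957·0.8192

62.7472 %


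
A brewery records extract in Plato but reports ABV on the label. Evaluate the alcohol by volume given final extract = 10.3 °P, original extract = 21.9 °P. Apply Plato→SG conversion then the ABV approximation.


SG = 259/(259 − P);  ABV = (OG − FG)·131.25
OG = 259/(259 − 21.9) = 1.0924
FG = 259/(259 − 10.3) = 1.0414
ABV = (1.0924 − 1.0414)·131.25

6.6873 % ABV


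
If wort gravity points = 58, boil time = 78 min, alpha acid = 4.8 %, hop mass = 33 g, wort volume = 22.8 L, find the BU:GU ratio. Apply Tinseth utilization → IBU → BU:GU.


U = 1.65·0.000125^(GP/1000)·(1−e^(−0.04t))/4.15;  IBU = (α/100)·m·U·1000/V;  BU:GU = IBU/GP
U = 1.65·0.000125^(58/1000)·(1−e^(−0.04·78))/4.15 = 0.2257
IBU = (4.8/100)·33·0.2257·1000/22.8 = 15.6770
BU:GU = 15.6770/58

0.2703


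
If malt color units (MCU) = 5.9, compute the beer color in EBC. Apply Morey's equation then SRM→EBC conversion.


SRM = 1.4922·MCU^0.6859;  EBC = SRM·1.97
SRM = 1.4922·5.9^0.6859 = 5.0414
EBC = 5.0414·1.97

9.9316 EBC


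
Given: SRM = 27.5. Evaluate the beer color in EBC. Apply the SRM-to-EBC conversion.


EBC = SRM · 1.97
EBC = 27.5 · 1.97

54.1750 EBC


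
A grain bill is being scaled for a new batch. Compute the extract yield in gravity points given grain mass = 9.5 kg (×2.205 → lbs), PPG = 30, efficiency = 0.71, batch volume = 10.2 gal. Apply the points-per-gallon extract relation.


points = lbs × PPG × eff / vol
lbs = 9.5 × 2.205 = 20.9475
points = 20.9475 × 30 × 0.71 / 10.2

43.7433 points


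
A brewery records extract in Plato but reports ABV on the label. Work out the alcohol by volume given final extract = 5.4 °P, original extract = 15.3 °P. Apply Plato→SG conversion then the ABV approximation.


SG = 259/(259 − P);  ABV = (OG − FG)·131.25
OG = 259/(259 − 15.3) = 1.0628
FG = 259/(259 − 5.4) = 1.0213
ABV = (1.0628 − 1.0213)·131.25

5.4454 % ABV


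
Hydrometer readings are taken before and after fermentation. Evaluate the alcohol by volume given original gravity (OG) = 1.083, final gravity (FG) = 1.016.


ABV = (OG − FG) · 131.25
ABV = (1.083 − 1.016) · 131.25

8.7937 % ABV


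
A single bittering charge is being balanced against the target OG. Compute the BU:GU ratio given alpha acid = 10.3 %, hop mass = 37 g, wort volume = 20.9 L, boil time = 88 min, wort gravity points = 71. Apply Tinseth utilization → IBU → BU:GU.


U = 1.65·0.000125^(GP/1000)·(1−e^(−0.04t))/4.15;  IBU = (α/100)·m·U·1000/V;  BU:GU = IBU/GP
U = 1.65·0.000125^(71/1000)·(1−e^(−0.04·88))/4.15 = 0.2038
IBU = (10.3/100)·37·0.2038·1000/20.9 = 37.1672
BU:GU = 37.1672/71

0.5235


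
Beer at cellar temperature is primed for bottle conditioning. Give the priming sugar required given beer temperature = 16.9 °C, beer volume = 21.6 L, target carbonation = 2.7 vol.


residual = 14.695·(0.01821 + 0.09011·e^(−0.04·T));  sugar = (target − residual)·4.0·V
residual = 14.695·(0.01821 + 0.09011·e^(−0.04·16.9)) = 0.9411
sugar = (2.7 − 0.9411)·4.0·21.6

151.9664 g


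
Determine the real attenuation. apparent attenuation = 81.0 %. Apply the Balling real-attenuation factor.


RA = AA · 0.8192
RA = 81.0 · 0.8192

66.3552 %


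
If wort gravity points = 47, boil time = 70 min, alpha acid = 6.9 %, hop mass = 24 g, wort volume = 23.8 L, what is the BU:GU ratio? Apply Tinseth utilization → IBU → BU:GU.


U = 1.65·0.000125^(GP/1000)·(1−e^(−0.04t))/4.15;  IBU = (α/100)·m·U·1000/V;  BU:GU = IBU/GP
U = 1.65·0.000125^(47/1000)·(1−e^(−0.04·70))/4.15 = 0.2448
IBU = (6.9/100)·24·0.2448·1000/23.8 = 17.0305
BU:GU = 17.0305/47

0.3624


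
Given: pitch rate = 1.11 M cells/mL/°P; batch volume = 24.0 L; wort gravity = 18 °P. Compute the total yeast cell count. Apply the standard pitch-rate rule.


cells (billions) = rate · V_L · °P
cells = 1.11 · 24.0 · 18

479.5200 billion cells


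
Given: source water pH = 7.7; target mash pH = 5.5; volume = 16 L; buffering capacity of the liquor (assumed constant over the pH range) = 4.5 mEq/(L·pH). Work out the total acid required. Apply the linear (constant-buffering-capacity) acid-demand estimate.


acid = buffering capacity · (pH_source − pH_target) · V
acid = 4.5 · (7.7 − 5.5) · 16

158.4000 mEq


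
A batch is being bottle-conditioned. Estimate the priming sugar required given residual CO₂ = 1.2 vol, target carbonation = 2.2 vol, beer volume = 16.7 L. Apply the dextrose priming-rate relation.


sugar = (target − residual)·4.0·V
sugar = (2.2 − 1.2)·4.0·16.7

66.8000 g


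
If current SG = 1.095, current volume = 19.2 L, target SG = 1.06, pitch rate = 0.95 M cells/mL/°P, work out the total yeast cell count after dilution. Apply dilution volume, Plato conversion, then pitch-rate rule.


V_w = V·((SG_c−1)/(SG_t−1)−1);  °P = 259 − 259/SG_t;  cells = rate·(V+V_w)·°P
V_w = 19.2·((1.095−1)/(1.06−1)−1) = 11.2000
V_final = 19.2 + 11.2000 = 30.4000
°P = 259 − 259/1.06 = 14.6604
cells = 0.95·30.4000·14.6604

423.3917 billion cells


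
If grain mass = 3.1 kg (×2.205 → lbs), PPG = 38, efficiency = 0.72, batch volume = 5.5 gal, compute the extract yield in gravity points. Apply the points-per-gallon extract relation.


points = lbs × PPG × eff / vol
lbs = 3.1 × 2.205 = 6.8355
points = 6.8355 × 38 × 0.72 / 5.5

34.0035 points


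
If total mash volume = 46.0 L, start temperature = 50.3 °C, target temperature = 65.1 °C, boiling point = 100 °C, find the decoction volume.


V_dec = V_total·(T_target − T_start)/(T_boil − T_start)
V_dec = 46.0·(65.1 − 50.3)/(100 − 50.3)

13.6982 L


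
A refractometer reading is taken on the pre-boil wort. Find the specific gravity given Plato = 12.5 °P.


SG = 259/(259 − P)
SG = 259/(259 − 12.5)

1.0507


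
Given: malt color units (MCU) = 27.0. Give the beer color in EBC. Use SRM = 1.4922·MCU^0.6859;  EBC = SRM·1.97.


SRM = 1.4922·27.0^0.6859 = 14.3087
EBC = 14.3087·1.97

28.1881 EBC


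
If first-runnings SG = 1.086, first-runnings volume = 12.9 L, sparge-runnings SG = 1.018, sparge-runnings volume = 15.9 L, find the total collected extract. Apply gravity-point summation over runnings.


total = Σ (SG_i − 1)·1000·V_i
first = (1.086 − 1)·1000·12.9 = 1109.4000
sparge = (1.018 − 1)·1000·15.9 = 286.2000
total = 1109.4000 + 286.2000

1395.6000 gravity·L


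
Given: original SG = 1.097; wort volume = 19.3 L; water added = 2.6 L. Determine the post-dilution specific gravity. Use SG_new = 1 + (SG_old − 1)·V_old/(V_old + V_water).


pts = (1.097 − 1)·1000·19.3/(19.3 + 2.6) = 85.4840
SG_new = 1 + 85.4840/1000

1.0855


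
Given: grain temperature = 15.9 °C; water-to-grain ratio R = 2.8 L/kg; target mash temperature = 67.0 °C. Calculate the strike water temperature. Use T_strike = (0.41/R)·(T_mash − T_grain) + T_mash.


T_strike = (0.41/2.8)·(67.0 − 15.9) + 67.0

74.4825 °C


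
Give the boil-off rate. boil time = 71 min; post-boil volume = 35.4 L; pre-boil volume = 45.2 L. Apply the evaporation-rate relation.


rate = (V_pre − V_post) / (t_min/60)
rate = (45.2 − 35.4) / (71/60)

8.2817 L/hr


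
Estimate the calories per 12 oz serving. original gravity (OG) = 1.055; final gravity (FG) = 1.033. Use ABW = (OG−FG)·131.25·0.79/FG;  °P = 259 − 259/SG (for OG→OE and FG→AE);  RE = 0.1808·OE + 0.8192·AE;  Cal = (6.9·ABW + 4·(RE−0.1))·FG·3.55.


ABW = (1.055 − 1.033)·131.25·0.79/1.033 = 2.2083
OE = 259 − 259/1.055 = 13.5024 °P
AE = 259 − 259/1.033 = 8.2740 °P
RE = 0.1808·13.5024 + 0.8192·8.2740 = 9.2193 °P
Cal = (6.9·2.2083 + 4·(9.2193−0.1))·1.033·3.55

189.6429 kcal


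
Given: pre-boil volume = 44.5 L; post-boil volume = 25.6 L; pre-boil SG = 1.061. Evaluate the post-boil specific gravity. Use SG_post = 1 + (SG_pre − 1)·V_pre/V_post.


pts_pre = (1.061 − 1)·1000 = 61.0000
pts_post = 61.0000·44.5/25.6 = 106.0352
SG_post = 1 + 106.0352/1000

1.1060


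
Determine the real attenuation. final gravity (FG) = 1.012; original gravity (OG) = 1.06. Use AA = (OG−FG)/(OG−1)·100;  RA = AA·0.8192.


AA = (1.06 − 1.012)/(1.06 − 1)·100 = 80.0000
RA = 80.0000·0.8192

65.5360 %


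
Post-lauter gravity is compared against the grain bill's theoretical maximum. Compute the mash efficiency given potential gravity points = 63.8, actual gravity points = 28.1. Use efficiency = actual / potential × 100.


efficiency = 28.1 / 63.8 × 100

44.0439 %


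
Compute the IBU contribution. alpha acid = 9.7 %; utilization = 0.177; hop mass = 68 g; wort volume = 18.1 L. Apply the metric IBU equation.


IBU = (α/100)·mass·U·1000 / V
IBU = (9.7/100)·68·0.177·1000 / 18.1

64.5023 IBU


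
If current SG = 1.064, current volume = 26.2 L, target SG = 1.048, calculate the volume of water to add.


V_water = V·((SG_curr − 1)/(SG_target − 1) − 1)
V_water = 26.2·((1.064 − 1)/(1.048 − 1) − 1)

8.7333 L


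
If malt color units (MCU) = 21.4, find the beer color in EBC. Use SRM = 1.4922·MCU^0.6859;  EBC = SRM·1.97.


SRM = 1.4922·21.4^0.6859 = 12.1999
EBC = 12.1999·1.97

24.0339 EBC


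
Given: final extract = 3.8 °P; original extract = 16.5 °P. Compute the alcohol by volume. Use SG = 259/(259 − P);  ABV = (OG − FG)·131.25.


OG = 259/(259 − 16.5) = 1.0680
FG = 259/(259 − 3.8) = 1.0149
ABV = (1.0680 − 1.0149)·131.25

6.9761 % ABV


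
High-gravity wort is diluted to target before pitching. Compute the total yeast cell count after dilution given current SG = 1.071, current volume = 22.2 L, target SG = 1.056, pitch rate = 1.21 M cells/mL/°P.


V_w = V·((SG_c−1)/(SG_t−1)−1);  °P = 259 − 259/SG_t;  cells = rate·(V+V_w)·°P
V_w = 22.2·((1.071−1)/(1.056−1)−1) = 5.9464
V_final = 22.2 + 5.9464 = 28.1464
°P = 259 − 259/1.056 = 13.7348
cells = 1.21·28.1464·13.7348

467.7702 billion cells


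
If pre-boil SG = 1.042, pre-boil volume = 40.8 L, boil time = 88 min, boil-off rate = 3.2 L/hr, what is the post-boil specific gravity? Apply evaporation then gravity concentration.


V_post = V_pre − rate·(t/60);  SG_post = 1 + (SG_pre−1)·V_pre/V_post
V_post = 40.8 − 3.2·(88/60) = 36.1067
SG_post = 1 + (1.042 − 1)·40.8/36.1067

1.0475


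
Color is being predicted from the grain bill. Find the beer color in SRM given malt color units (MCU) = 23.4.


SRM = 1.4922 · MCU^0.6859
SRM = 1.4922 · 23.4^0.6859

12.9710 SRM


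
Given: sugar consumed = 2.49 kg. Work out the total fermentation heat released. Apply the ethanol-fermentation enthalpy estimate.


Q = m_sugar · 590 kJ/kg
Q = 2.49 · 590

1469.1000 kJ


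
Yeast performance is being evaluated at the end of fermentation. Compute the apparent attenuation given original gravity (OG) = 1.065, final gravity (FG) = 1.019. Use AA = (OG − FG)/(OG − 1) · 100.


AA = (1.065 − 1.019)/(1.065 − 1) · 100

70.7692 %


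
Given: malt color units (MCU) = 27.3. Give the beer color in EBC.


SRM = 1.4922·MCU^0.6859;  EBC = SRM·1.97
SRM = 1.4922·27.3^0.6859 = 14.4175
EBC = 14.4175·1.97

28.4025 EBC


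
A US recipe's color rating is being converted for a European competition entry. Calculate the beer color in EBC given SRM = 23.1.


EBC = SRM · 1.97
EBC = 23.1 · 1.97

45.5070 EBC


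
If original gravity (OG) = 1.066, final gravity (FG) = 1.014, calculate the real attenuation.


AA = (OG−FG)/(OG−1)·100;  RA = AA·0.8192
AA = (1.066 − 1.014)/(1.066 − 1)·100 = 78.7879
RA = 78.7879·0.8192

64.5430 %


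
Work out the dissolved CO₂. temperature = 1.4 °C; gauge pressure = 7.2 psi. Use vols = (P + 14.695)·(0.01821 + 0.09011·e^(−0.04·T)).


vols = (7.2 + 14.695)·(0.01821 + 0.09011·e^(−0.04·1.4))

2.2642 volumes


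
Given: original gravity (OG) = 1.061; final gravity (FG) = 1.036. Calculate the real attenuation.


AA = (OG−FG)/(OG−1)·100;  RA = AA·0.8192
AA = (1.061 − 1.036)/(1.061 − 1)·100 = 40.9836
RA = 40.9836·0.8192

33.5738 %


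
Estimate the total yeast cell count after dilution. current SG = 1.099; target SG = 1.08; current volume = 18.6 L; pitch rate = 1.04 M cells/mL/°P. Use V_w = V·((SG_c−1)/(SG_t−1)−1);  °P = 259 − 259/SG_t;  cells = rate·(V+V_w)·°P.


V_w = 18.6·((1.099−1)/(1.08−1)−1) = 4.4175
V_final = 18.6 + 4.4175 = 23.0175
°P = 259 − 259/1.08 = 19.1852
cells = 1.04·23.0175·19.1852

459.2588 billion cells


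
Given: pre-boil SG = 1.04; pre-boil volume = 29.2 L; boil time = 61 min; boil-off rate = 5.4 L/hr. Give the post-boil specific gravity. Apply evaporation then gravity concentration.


V_post = V_pre − rate·(t/60);  SG_post = 1 + (SG_pre−1)·V_pre/V_post
V_post = 29.2 − 5.4·(61/60) = 23.7100
SG_post = 1 + (1.04 − 1)·29.2/23.7100

1.0493


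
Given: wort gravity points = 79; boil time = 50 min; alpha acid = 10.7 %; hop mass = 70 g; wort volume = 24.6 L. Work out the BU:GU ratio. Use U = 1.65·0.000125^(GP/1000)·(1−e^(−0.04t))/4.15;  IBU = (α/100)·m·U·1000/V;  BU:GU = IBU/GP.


U = 1.65·0.000125^(79/1000)·(1−e^(−0.04·50))/4.15 = 0.1690
IBU = (10.7/100)·70·0.1690·1000/24.6 = 51.4619
BU:GU = 51.4619/79

0.6514


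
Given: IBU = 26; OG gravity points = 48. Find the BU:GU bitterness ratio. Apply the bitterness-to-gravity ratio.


BU:GU = IBU / OG_points
BU:GU = 26 / 48

0.5417


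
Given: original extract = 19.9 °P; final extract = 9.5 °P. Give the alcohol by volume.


SG = 259/(259 − P);  ABV = (OG − FG)·131.25
OG = 259/(259 − 19.9) = 1.0832
FG = 259/(259 − 9.5) = 1.0381
ABV = (1.0832 − 1.0381)·131.25

5.9263 % ABV


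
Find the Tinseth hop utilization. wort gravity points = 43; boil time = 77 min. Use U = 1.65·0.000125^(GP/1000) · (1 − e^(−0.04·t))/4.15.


bigness = 1.65·0.000125^(43/1000) = 1.1211
boil_factor = (1 − e^(−0.04·77))/4.15 = 0.2299
U = 1.1211 · 0.2299

0.2577


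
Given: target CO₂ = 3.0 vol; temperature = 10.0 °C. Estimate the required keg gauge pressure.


psi = vols/(0.01821 + 0.09011·e^(−0.04·T)) − 14.695
psi = 3.0/(0.01821 + 0.09011·e^(−0.04·10.0)) − 14.695

23.4669 psi


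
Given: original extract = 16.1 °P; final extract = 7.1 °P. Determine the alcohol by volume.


SG = 259/(259 − P);  ABV = (OG − FG)·131.25
OG = 259/(259 − 16.1) = 1.0663
FG = 259/(259 − 7.1) = 1.0282
ABV = (1.0663 − 1.0282)·131.25

5.0002 % ABV


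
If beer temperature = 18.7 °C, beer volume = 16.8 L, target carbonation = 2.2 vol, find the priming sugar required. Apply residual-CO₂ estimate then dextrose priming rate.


residual = 14.695·(0.01821 + 0.09011·e^(−0.04·T));  sugar = (target − residual)·4.0·V
residual = 14.695·(0.01821 + 0.09011·e^(−0.04·18.7)) = 0.8943
sugar = (2.2 − 0.8943)·4.0·16.8

87.7403 g


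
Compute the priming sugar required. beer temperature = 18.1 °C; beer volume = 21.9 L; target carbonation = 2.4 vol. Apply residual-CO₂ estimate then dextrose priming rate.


residual = 14.695·(0.01821 + 0.09011·e^(−0.04·T));  sugar = (target − residual)·4.0·V
residual = 14.695·(0.01821 + 0.09011·e^(−0.04·18.1)) = 0.9096
sugar = (2.4 − 0.9096)·4.0·21.9

130.5622 g


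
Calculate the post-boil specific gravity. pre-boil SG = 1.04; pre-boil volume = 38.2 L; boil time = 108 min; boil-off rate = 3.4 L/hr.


V_post = V_pre − rate·(t/60);  SG_post = 1 + (SG_pre−1)·V_pre/V_post
V_post = 38.2 − 3.4·(108/60) = 32.0800
SG_post = 1 + (1.04 − 1)·38.2/32.0800

1.0476


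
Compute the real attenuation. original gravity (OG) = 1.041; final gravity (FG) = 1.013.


AA = (OG−FG)/(OG−1)·100;  RA = AA·0.8192
AA = (1.041 − 1.013)/(1.041 − 1)·100 = 68.2927
RA = 68.2927·0.8192

55.9454 %


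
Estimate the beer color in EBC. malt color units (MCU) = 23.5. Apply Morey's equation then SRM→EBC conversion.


SRM = 1.4922·MCU^0.6859;  EBC = SRM·1.97
SRM = 1.4922·23.5^0.6859 = 13.0090
EBC = 13.0090·1.97

25.6276 EBC


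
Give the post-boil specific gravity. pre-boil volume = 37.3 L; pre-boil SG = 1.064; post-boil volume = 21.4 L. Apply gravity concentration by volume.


SG_post = 1 + (SG_pre − 1)·V_pre/V_post
pts_pre = (1.064 − 1)·1000 = 64.0000
pts_post = 64.0000·37.3/21.4 = 111.5514
SG_post = 1 + 111.5514/1000

1.1116


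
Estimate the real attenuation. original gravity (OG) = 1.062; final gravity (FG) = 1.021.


AA = (OG−FG)/(OG−1)·100;  RA = AA·0.8192
AA = (1.062 − 1.021)/(1.062 − 1)·100 = 66.1290
RA = 66.1290·0.8192

54.1729 %


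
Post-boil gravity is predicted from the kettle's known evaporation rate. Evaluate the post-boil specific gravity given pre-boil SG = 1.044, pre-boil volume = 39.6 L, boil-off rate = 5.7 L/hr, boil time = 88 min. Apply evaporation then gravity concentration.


V_post = V_pre − rate·(t/60);  SG_post = 1 + (SG_pre−1)·V_pre/V_post
V_post = 39.6 − 5.7·(88/60) = 31.2400
SG_post = 1 + (1.044 − 1)·39.6/31.2400

1.0558


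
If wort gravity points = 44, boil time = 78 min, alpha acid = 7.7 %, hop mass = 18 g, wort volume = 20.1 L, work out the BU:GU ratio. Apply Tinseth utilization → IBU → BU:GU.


U = 1.65·0.000125^(GP/1000)·(1−e^(−0.04t))/4.15;  IBU = (α/100)·m·U·1000/V;  BU:GU = IBU/GP
U = 1.65·0.000125^(44/1000)·(1−e^(−0.04·78))/4.15 = 0.2559
IBU = (7.7/100)·18·0.2559·1000/20.1 = 17.6463
BU:GU = 17.6463/44

0.4011


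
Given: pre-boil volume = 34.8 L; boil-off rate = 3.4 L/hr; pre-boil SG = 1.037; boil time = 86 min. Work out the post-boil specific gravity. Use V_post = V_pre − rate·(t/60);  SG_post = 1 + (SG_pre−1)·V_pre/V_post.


V_post = 34.8 − 3.4·(86/60) = 29.9267
SG_post = 1 + (1.037 − 1)·34.8/29.9267

1.0430


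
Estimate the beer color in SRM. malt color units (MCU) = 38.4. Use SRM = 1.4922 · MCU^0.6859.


SRM = 1.4922 · 38.4^0.6859

18.2188 SRM


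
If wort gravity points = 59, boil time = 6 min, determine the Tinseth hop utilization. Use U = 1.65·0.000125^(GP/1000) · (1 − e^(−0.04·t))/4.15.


bigness = 1.65·0.000125^(59/1000) = 0.9710
boil_factor = (1 − e^(−0.04·6))/4.15 = 0.0514
U = 0.9710 · 0.0514

0.0499


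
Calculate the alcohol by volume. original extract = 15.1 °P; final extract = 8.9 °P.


SG = 259/(259 − P);  ABV = (OG − FG)·131.25
OG = 259/(259 − 15.1) = 1.0619
FG = 259/(259 − 8.9) = 1.0356
ABV = (1.0619 − 1.0356)·131.25

3.4551 % ABV


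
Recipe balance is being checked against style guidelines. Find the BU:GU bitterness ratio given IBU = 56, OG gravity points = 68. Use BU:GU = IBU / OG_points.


BU:GU = 56 / 68

0.8235


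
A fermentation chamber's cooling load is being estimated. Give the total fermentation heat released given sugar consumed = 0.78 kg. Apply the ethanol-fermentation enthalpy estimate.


Q = m_sugar · 590 kJ/kg
Q = 0.78 · 590

460.2000 kJ


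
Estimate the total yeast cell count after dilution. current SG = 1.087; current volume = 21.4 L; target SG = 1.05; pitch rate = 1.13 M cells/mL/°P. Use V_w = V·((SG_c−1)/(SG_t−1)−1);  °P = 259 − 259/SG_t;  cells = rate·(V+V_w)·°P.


V_w = 21.4·((1.087−1)/(1.05−1)−1) = 15.8360
V_final = 21.4 + 15.8360 = 37.2360
°P = 259 − 259/1.05 = 12.3333
cells = 1.13·37.2360·12.3333

518.9457 billion cells


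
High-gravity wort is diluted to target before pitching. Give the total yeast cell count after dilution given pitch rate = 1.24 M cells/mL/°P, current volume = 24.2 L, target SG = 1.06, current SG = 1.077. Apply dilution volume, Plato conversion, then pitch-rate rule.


V_w = V·((SG_c−1)/(SG_t−1)−1);  °P = 259 − 259/SG_t;  cells = rate·(V+V_w)·°P
V_w = 24.2·((1.077−1)/(1.06−1)−1) = 6.8567
V_final = 24.2 + 6.8567 = 31.0567
°P = 259 − 259/1.06 = 14.6604
cells = 1.24·31.0567·14.6604

564.5750 billion cells


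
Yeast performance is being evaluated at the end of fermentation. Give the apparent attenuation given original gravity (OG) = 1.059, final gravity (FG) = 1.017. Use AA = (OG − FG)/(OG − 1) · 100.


AA = (1.059 − 1.017)/(1.059 − 1) · 100

71.1864 %


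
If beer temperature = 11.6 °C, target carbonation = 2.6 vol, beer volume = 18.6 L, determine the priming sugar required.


residual = 14.695·(0.01821 + 0.09011·e^(−0.04·T));  sugar = (target − residual)·4.0·V
residual = 14.695·(0.01821 + 0.09011·e^(−0.04·11.6)) = 1.1002
sugar = (2.6 − 1.1002)·4.0·18.6

111.5863 g


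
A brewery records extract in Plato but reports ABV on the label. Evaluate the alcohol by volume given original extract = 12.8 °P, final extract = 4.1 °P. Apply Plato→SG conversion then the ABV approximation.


SG = 259/(259 − P);  ABV = (OG − FG)·131.25
OG = 259/(259 − 12.8) = 1.0520
FG = 259/(259 − 4.1) = 1.0161
ABV = (1.0520 − 1.0161)·131.25

4.7126 % ABV


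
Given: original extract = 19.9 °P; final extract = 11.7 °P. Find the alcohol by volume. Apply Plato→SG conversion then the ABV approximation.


SG = 259/(259 − P);  ABV = (OG − FG)·131.25
OG = 259/(259 − 19.9) = 1.0832
FG = 259/(259 − 11.7) = 1.0473
ABV = (1.0832 − 1.0473)·131.25

4.7142 % ABV


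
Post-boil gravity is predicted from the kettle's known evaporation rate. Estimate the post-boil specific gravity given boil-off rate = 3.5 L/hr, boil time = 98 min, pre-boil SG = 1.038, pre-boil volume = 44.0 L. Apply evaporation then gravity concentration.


V_post = V_pre − rate·(t/60);  SG_post = 1 + (SG_pre−1)·V_pre/V_post
V_post = 44.0 − 3.5·(98/60) = 38.2833
SG_post = 1 + (1.038 − 1)·44.0/38.2833

1.0437


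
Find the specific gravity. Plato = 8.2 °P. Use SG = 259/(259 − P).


SG = 259/(259 − 8.2)

1.0327


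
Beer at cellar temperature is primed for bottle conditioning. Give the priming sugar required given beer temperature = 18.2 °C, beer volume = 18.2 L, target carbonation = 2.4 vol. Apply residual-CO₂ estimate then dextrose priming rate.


residual = 14.695·(0.01821 + 0.09011·e^(−0.04·T));  sugar = (target − residual)·4.0·V
residual = 14.695·(0.01821 + 0.09011·e^(−0.04·18.2)) = 0.9070
sugar = (2.4 − 0.9070)·4.0·18.2

108.6903 g


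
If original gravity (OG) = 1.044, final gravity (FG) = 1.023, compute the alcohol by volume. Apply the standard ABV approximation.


ABV = (OG − FG) · 131.25
ABV = (1.044 − 1.023) · 131.25

2.7563 % ABV


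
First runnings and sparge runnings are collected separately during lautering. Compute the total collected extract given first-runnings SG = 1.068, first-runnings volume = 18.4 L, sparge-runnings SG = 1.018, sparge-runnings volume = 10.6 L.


total = Σ (SG_i − 1)·1000·V_i
first = (1.068 − 1)·1000·18.4 = 1251.2000
sparge = (1.018 − 1)·1000·10.6 = 190.8000
total = 1251.2000 + 190.8000

1442.0000 gravity·L


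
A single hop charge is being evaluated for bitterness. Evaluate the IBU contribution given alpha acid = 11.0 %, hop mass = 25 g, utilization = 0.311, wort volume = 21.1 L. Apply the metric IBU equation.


IBU = (α/100)·mass·U·1000 / V
IBU = (11.0/100)·25·0.311·1000 / 21.1

40.5332 IBU


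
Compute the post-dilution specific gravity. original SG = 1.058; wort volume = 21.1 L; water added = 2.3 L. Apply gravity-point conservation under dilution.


SG_new = 1 + (SG_old − 1)·V_old/(V_old + V_water)
pts = (1.058 − 1)·1000·21.1/(21.1 + 2.3) = 52.2991
SG_new = 1 + 52.2991/1000

1.0523


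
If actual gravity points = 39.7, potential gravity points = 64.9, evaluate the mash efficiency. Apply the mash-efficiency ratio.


efficiency = actual / potential × 100
efficiency = 39.7 / 64.9 × 100

61.1710 %


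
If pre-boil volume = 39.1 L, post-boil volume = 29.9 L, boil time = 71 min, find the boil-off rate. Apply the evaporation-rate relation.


rate = (V_pre − V_post) / (t_min/60)
rate = (39.1 − 29.9) / (71/60)

7.7746 L/hr


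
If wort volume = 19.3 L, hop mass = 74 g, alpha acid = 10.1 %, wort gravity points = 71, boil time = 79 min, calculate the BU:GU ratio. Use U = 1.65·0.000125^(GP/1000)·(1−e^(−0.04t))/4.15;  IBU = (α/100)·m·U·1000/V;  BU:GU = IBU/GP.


U = 1.65·0.000125^(71/1000)·(1−e^(−0.04·79))/4.15 = 0.2011
IBU = (10.1/100)·74·0.2011·1000/19.3 = 77.8905
BU:GU = 77.8905/71

1.0970


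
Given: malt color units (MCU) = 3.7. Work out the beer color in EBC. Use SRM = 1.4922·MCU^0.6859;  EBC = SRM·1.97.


SRM = 1.4922·3.7^0.6859 = 3.6606
EBC = 3.6606·1.97

7.2115 EBC


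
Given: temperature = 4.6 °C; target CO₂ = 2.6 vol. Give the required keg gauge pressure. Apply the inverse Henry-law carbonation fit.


psi = vols/(0.01821 + 0.09011·e^(−0.04·T)) − 14.695
psi = 2.6/(0.01821 + 0.09011·e^(−0.04·4.6)) − 14.695

13.2093 psi


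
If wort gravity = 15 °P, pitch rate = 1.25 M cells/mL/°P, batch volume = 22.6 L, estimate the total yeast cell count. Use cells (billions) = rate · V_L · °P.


cells = 1.25 · 22.6 · 15

423.7500 billion cells


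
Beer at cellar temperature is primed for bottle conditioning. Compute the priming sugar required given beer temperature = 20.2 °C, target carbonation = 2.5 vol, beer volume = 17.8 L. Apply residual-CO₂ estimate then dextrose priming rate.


residual = 14.695·(0.01821 + 0.09011·e^(−0.04·T));  sugar = (target − residual)·4.0·V
residual = 14.695·(0.01821 + 0.09011·e^(−0.04·20.2)) = 0.8578
sugar = (2.5 − 0.8578)·4.0·17.8

116.9217 g


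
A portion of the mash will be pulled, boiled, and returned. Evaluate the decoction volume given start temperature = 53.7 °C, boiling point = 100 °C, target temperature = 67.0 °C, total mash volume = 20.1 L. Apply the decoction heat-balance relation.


V_dec = V_total·(T_target − T_start)/(T_boil − T_start)
V_dec = 20.1·(67.0 − 53.7)/(100 − 53.7)

5.7739 L


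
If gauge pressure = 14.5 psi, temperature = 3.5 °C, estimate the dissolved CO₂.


vols = (P + 14.695)·(0.01821 + 0.09011·e^(−0.04·T))
vols = (14.5 + 14.695)·(0.01821 + 0.09011·e^(−0.04·3.5))

2.8187 volumes


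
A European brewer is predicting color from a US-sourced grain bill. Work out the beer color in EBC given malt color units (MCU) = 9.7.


SRM = 1.4922·MCU^0.6859;  EBC = SRM·1.97
SRM = 1.4922·9.7^0.6859 = 7.0901
EBC = 7.0901·1.97

13.9675 EBC


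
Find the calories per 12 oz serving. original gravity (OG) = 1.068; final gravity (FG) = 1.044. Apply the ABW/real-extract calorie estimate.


ABW = (OG−FG)·131.25·0.79/FG;  °P = 259 − 259/SG (for OG→OE and FG→AE);  RE = 0.1808·OE + 0.8192·AE;  Cal = (6.9·ABW + 4·(RE−0.1))·FG·3.55
ABW = (1.068 − 1.044)·131.25·0.79/1.044 = 2.3836
OE = 259 − 259/1.068 = 16.4906 °P
AE = 259 − 259/1.044 = 10.9157 °P
RE = 0.1808·16.4906 + 0.8192·10.9157 = 11.9237 °P
Cal = (6.9·2.3836 + 4·(11.9237−0.1))·1.044·3.55

236.2391 kcal


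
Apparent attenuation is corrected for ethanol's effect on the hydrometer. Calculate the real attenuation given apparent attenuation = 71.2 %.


RA = AA · 0.8192
RA = 71.2 · 0.8192

58.3270 %


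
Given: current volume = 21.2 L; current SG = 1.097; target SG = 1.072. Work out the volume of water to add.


V_water = V·((SG_curr − 1)/(SG_target − 1) − 1)
V_water = 21.2·((1.097 − 1)/(1.072 − 1) − 1)

7.3611 L


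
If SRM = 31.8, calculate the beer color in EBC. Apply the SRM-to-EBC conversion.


EBC = SRM · 1.97
EBC = 31.8 · 1.97

62.6460 EBC


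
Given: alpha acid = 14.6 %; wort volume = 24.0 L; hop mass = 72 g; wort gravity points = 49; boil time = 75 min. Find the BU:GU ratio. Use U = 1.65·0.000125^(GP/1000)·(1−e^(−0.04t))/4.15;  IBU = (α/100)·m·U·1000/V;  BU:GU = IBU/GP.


U = 1.65·0.000125^(49/1000)·(1−e^(−0.04·75))/4.15 = 0.2432
IBU = (14.6/100)·72·0.2432·1000/24.0 = 106.5319
BU:GU = 106.5319/49

2.1741


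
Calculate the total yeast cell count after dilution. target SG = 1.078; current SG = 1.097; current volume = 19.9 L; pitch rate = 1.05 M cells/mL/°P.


V_w = V·((SG_c−1)/(SG_t−1)−1);  °P = 259 − 259/SG_t;  cells = rate·(V+V_w)·°P
V_w = 19.9·((1.097−1)/(1.078−1)−1) = 4.8474
V_final = 19.9 + 4.8474 = 24.7474
°P = 259 − 259/1.078 = 18.7403
cells = 1.05·24.7474·18.7403

486.9620 billion cells


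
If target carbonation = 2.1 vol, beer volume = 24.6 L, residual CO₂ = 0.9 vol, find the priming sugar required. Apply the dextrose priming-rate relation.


sugar = (target − residual)·4.0·V
sugar = (2.1 − 0.9)·4.0·24.6

118.0800 g


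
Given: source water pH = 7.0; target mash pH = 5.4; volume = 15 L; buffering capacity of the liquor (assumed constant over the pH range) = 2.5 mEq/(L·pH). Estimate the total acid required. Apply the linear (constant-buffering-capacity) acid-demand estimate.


acid = buffering capacity · (pH_source − pH_target) · V
acid = 2.5 · (7.0 − 5.4) · 15

60.0000 mEq


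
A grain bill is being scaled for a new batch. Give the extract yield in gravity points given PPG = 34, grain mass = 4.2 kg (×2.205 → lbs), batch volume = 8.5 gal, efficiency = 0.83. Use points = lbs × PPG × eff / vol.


lbs = 4.2 × 2.205 = 9.2610
points = 9.2610 × 34 × 0.83 / 8.5

30.7465 points


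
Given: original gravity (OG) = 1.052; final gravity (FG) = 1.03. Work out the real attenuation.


AA = (OG−FG)/(OG−1)·100;  RA = AA·0.8192
AA = (1.052 − 1.03)/(1.052 − 1)·100 = 42.3077
RA = 42.3077·0.8192

34.6585 %


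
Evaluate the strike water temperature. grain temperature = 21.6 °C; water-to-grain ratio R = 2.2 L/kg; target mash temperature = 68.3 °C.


T_strike = (0.41/R)·(T_mash − T_grain) + T_mash
T_strike = (0.41/2.2)·(68.3 − 21.6) + 68.3

77.0032 °C


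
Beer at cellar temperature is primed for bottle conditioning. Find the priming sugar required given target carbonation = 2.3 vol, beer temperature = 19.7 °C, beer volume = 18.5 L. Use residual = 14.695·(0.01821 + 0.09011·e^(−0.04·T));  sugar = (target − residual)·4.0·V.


residual = 14.695·(0.01821 + 0.09011·e^(−0.04·19.7)) = 0.8698
sugar = (2.3 − 0.8698)·4.0·18.5

105.8374 g


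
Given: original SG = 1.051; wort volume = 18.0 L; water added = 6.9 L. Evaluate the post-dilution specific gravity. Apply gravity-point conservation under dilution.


SG_new = 1 + (SG_old − 1)·V_old/(V_old + V_water)
pts = (1.051 − 1)·1000·18.0/(18.0 + 6.9) = 36.8675
SG_new = 1 + 36.8675/1000

1.0369


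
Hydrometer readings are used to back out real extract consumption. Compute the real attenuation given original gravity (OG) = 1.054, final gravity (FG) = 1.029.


AA = (OG−FG)/(OG−1)·100;  RA = AA·0.8192
AA = (1.054 − 1.029)/(1.054 − 1)·100 = 46.2963
RA = 46.2963·0.8192

37.9259 %


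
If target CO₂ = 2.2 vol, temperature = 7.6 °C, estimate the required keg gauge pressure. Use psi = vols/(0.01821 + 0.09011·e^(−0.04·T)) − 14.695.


psi = 2.2/(0.01821 + 0.09011·e^(−0.04·7.6)) − 14.695

11.2794 psi


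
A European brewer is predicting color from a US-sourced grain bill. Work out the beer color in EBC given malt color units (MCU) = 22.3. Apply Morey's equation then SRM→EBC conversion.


SRM = 1.4922·MCU^0.6859;  EBC = SRM·1.97
SRM = 1.4922·22.3^0.6859 = 12.5496
EBC = 12.5496·1.97

24.7227 EBC


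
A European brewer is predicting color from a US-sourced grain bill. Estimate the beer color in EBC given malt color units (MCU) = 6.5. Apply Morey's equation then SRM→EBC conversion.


SRM = 1.4922·MCU^0.6859;  EBC = SRM·1.97
SRM = 1.4922·6.5^0.6859 = 5.3877
EBC = 5.3877·1.97

10.6138 EBC


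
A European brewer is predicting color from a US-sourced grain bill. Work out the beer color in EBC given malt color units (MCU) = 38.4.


SRM = 1.4922·MCU^0.6859;  EBC = SRM·1.97
SRM = 1.4922·38.4^0.6859 = 18.2188
EBC = 18.2188·1.97

35.8910 EBC


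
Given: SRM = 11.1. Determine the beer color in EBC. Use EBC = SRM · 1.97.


EBC = 11.1 · 1.97

21.8670 EBC


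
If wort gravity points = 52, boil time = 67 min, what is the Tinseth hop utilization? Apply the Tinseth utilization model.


U = 1.65·0.000125^(GP/1000) · (1 − e^(−0.04·t))/4.15
bigness = 1.65·0.000125^(52/1000) = 1.0340
boil_factor = (1 − e^(−0.04·67))/4.15 = 0.2244
U = 1.0340 · 0.2244

0.2321


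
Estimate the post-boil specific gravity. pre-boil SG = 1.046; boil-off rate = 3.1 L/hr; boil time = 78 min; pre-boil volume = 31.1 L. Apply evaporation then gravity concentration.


V_post = V_pre − rate·(t/60);  SG_post = 1 + (SG_pre−1)·V_pre/V_post
V_post = 31.1 − 3.1·(78/60) = 27.0700
SG_post = 1 + (1.046 − 1)·31.1/27.0700

1.0528


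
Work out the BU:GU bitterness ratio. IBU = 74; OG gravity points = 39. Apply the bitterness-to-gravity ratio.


BU:GU = IBU / OG_points
BU:GU = 74 / 39

1.8974


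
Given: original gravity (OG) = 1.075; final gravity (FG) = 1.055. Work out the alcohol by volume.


ABV = (OG − FG) · 131.25
ABV = (1.075 − 1.055) · 131.25

2.6250 % ABV


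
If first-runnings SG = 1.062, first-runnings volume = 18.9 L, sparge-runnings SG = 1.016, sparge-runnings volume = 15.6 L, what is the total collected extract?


total = Σ (SG_i − 1)·1000·V_i
first = (1.062 − 1)·1000·18.9 = 1171.8000
sparge = (1.016 − 1)·1000·15.6 = 249.6000
total = 1171.8000 + 249.6000

1421.4000 gravity·L


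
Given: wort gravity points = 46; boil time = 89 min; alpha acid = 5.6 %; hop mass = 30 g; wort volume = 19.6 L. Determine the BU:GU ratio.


U = 1.65·0.000125^(GP/1000)·(1−e^(−0.04t))/4.15;  IBU = (α/100)·m·U·1000/V;  BU:GU = IBU/GP
U = 1.65·0.000125^(46/1000)·(1−e^(−0.04·89))/4.15 = 0.2555
IBU = (5.6/100)·30·0.2555·1000/19.6 = 21.8986
BU:GU = 21.8986/46

0.4761


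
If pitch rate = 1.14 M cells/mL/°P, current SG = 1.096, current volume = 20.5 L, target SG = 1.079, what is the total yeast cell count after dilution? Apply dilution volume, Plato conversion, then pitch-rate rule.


V_w = V·((SG_c−1)/(SG_t−1)−1);  °P = 259 − 259/SG_t;  cells = rate·(V+V_w)·°P
V_w = 20.5·((1.096−1)/(1.079−1)−1) = 4.4114
V_final = 20.5 + 4.4114 = 24.9114
°P = 259 − 259/1.079 = 18.9629
cells = 1.14·24.9114·18.9629

538.5280 billion cells


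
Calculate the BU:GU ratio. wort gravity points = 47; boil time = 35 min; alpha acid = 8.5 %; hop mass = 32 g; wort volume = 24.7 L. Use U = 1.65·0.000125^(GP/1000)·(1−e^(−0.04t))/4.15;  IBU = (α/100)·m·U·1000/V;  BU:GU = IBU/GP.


U = 1.65·0.000125^(47/1000)·(1−e^(−0.04·35))/4.15 = 0.1963
IBU = (8.5/100)·32·0.1963·1000/24.7 = 21.6217
BU:GU = 21.6217/47

0.4600


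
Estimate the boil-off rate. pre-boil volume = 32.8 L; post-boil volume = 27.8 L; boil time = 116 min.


rate = (V_pre − V_post) / (t_min/60)
rate = (32.8 − 27.8) / (116/60)

2.5862 L/hr


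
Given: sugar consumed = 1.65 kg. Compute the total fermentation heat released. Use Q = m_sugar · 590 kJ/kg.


Q = 1.65 · 590

973.5000 kJ


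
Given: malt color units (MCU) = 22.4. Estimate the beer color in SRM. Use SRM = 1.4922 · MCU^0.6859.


SRM = 1.4922 · 22.4^0.6859

12.5882 SRM


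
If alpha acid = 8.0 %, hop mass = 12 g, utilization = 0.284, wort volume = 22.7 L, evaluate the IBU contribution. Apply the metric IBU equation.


IBU = (α/100)·mass·U·1000 / V
IBU = (8.0/100)·12·0.284·1000 / 22.7

12.0106 IBU


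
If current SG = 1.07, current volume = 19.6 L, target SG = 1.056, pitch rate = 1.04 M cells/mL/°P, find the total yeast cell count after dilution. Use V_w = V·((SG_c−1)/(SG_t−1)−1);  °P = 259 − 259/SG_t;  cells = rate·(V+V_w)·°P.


V_w = 19.6·((1.07−1)/(1.056−1)−1) = 4.9000
V_final = 19.6 + 4.9000 = 24.5000
°P = 259 − 259/1.056 = 13.7348
cells = 1.04·24.5000·13.7348

349.9639 billion cells


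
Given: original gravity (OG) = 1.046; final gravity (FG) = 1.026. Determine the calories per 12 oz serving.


ABW = (OG−FG)·131.25·0.79/FG;  °P = 259 − 259/SG (for OG→OE and FG→AE);  RE = 0.1808·OE + 0.8192·AE;  Cal = (6.9·ABW + 4·(RE−0.1))·FG·3.55
ABW = (1.046 − 1.026)·131.25·0.79/1.026 = 2.0212
OE = 259 − 259/1.046 = 11.3901 °P
AE = 259 − 259/1.026 = 6.5634 °P
RE = 0.1808·11.3901 + 0.8192·6.5634 = 7.4360 °P
Cal = (6.9·2.0212 + 4·(7.4360−0.1))·1.026·3.55

157.6765 kcal


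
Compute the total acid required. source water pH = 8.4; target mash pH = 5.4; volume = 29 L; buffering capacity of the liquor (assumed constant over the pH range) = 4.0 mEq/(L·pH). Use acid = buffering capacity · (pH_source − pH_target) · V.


acid = 4.0 · (8.4 − 5.4) · 29

348.0000 mEq


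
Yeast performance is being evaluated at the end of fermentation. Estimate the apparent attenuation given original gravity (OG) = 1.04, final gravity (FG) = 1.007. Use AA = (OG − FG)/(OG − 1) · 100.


AA = (1.04 − 1.007)/(1.04 − 1) · 100

82.5000 %


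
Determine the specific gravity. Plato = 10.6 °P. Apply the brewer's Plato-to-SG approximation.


SG = 259/(259 − P)
SG = 259/(259 − 10.6)

1.0427


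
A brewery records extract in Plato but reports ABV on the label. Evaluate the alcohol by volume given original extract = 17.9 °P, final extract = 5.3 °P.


SG = 259/(259 − P);  ABV = (OG − FG)·131.25
OG = 259/(259 − 17.9) = 1.0742
FG = 259/(259 − 5.3) = 1.0209
ABV = (1.0742 − 1.0209)·131.25

7.0025 % ABV


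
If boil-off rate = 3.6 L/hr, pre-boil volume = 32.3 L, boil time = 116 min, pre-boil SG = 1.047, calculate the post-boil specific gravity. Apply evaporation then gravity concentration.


V_post = V_pre − rate·(t/60);  SG_post = 1 + (SG_pre−1)·V_pre/V_post
V_post = 32.3 − 3.6·(116/60) = 25.3400
SG_post = 1 + (1.047 − 1)·32.3/25.3400

1.0599


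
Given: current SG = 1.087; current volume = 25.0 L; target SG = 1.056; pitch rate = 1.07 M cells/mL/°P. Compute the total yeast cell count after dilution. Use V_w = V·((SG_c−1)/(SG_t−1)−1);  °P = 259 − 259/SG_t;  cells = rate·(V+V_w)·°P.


V_w = 25.0·((1.087−1)/(1.056−1)−1) = 13.8393
V_final = 25.0 + 13.8393 = 38.8393
°P = 259 − 259/1.056 = 13.7348
cells = 1.07·38.8393·13.7348

570.7933 billion cells
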